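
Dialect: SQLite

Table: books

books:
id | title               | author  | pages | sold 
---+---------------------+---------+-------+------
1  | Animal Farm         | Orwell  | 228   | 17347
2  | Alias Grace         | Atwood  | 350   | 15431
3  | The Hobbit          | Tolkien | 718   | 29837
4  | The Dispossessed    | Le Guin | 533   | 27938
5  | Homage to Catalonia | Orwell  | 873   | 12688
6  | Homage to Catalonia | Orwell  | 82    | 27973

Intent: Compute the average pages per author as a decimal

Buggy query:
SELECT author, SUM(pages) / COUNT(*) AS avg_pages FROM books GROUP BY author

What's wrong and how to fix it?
Bug: Both operands are integers, so '/' performs integer division and truncates

Fix: Multiply by 1.0 (or CAST to REAL) to force floating-point division

Corrected query:
SELECT author, SUM(pages) * 1.0 / COUNT(*) AS avg_pages FROM books GROUP BY author

Result:
author  | avg_pages 
--------+-----------
Atwood  | 350       
Le Guin | 533       
Orwell  | 394.333333
Tolkien | 718       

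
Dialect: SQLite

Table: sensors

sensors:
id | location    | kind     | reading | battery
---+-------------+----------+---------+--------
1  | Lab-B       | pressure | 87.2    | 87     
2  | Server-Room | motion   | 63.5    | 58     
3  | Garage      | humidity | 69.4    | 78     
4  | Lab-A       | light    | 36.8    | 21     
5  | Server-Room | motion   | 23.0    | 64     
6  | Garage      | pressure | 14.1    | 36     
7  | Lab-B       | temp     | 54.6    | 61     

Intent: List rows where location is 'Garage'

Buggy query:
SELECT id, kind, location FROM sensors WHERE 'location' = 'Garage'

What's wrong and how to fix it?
Bug: 'location' in single quotes is a string literal, not the column; the comparison is literal-vs-literal and never true

Fix: Remove the quotes around the column name (or use double quotes for an identifier)

Corrected query:
SELECT id, kind, location FROM sensors WHERE location = 'Garage'

Result:
id | kind     | location
---+----------+---------
3  | humidity | Garage  
6  | pressure | Garage  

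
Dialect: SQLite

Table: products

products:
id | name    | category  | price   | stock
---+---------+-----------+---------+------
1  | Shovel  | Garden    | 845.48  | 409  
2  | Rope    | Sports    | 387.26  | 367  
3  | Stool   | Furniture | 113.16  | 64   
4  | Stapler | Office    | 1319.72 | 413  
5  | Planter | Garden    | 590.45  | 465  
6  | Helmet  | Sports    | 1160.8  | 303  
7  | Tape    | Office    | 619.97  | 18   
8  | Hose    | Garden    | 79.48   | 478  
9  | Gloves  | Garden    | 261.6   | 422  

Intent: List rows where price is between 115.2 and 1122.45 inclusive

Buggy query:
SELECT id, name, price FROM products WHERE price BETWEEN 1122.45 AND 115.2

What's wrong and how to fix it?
Bug: The bounds are reversed; BETWEEN a AND b requires a <= b to match anything

Fix: Write BETWEEN 115.2 AND 1122.45

Corrected query:
SELECT id, name, price FROM products WHERE price BETWEEN 115.2 AND 1122.45

Result:
id | name    | price 
---+---------+-------
1  | Shovel  | 845.48
2  | Rope    | 387.26
5  | Planter | 590.45
7  | Tape    | 619.97
9  | Gloves  | 261.6 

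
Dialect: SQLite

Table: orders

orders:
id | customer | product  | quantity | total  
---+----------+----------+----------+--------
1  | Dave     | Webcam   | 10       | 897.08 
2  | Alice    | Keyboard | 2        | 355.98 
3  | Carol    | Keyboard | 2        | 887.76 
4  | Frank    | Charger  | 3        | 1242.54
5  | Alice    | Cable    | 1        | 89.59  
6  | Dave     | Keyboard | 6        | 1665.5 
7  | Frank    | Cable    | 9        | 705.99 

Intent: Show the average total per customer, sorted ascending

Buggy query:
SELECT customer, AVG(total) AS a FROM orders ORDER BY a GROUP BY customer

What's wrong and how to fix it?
Bug: ORDER BY appears before GROUP BY; SQL clause order requires GROUP BY first

Fix: Move ORDER BY to the end, after GROUP BY

Corrected query:
SELECT customer, AVG(total) AS a FROM orders GROUP BY customer ORDER BY a

Result:
customer | a      
---------+--------
Alice    | 222.785
Carol    | 887.76 
Frank    | 974.265
Dave     | 1281.29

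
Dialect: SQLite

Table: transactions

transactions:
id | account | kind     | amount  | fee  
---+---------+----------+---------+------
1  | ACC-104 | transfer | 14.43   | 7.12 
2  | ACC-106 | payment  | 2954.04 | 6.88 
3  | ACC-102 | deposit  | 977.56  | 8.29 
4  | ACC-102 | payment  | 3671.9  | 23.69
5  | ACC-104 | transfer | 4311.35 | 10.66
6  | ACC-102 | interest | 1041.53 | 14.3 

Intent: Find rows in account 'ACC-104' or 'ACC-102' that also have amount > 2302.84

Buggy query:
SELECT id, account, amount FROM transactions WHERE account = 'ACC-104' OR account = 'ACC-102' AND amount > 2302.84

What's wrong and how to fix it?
Bug: Without parentheses, AND is evaluated before OR, so the amount filter only applies to the 'ACC-102' branch

Fix: Add parentheses around the OR so the AND applies to both alternatives

Corrected query:
SELECT id, account, amount FROM transactions WHERE (account = 'ACC-104' OR account = 'ACC-102') AND amount > 2302.84

Result:
id | account | amount 
---+---------+--------
4  | ACC-102 | 3671.9 
5  | ACC-104 | 4311.35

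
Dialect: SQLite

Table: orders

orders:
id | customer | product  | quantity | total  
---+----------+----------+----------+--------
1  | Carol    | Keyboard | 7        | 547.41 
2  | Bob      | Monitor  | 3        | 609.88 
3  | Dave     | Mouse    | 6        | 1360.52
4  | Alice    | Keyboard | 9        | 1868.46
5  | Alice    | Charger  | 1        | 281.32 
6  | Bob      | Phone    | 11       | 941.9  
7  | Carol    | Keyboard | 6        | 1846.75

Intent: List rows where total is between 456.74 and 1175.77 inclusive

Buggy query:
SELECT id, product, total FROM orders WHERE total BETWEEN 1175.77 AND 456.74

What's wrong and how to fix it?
Bug: BETWEEN expects the lower bound first; with 1175.77 AND 456.74 the range is empty

Fix: Write BETWEEN 456.74 AND 1175.77

Corrected query:
SELECT id, product, total FROM orders WHERE total BETWEEN 456.74 AND 1175.77

Result:
id | product  | total 
---+----------+-------
1  | Keyboard | 547.41
2  | Monitor  | 609.88
6  | Phone    | 941.9 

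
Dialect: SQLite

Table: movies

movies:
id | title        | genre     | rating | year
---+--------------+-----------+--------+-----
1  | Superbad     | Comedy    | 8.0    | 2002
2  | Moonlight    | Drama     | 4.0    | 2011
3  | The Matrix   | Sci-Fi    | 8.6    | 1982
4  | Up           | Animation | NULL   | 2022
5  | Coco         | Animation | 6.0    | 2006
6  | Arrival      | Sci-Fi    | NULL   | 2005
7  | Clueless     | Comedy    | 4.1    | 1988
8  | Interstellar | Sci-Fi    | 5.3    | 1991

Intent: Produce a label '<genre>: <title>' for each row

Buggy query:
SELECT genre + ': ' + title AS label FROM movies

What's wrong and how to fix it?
Bug: SQLite uses || for string concatenation; + coerces text to numbers (yielding 0)

Fix: Replace + with || to concatenate text

Corrected query:
SELECT genre || ': ' || title AS label FROM movies

Result:
label               
--------------------
Comedy: Superbad    
Drama: Moonlight    
Sci-Fi: The Matrix  
Animation: Up       
Animation: Coco     
Sci-Fi: Arrival     
Comedy: Clueless    
Sci-Fi: Interstellar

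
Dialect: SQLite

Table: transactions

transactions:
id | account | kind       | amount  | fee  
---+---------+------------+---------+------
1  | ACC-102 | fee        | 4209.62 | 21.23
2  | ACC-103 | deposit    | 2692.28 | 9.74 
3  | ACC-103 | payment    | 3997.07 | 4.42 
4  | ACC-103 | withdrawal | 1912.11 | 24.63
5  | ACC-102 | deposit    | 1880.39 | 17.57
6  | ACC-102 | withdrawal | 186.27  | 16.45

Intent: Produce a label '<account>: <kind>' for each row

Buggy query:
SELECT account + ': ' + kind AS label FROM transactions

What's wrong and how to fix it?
Bug: SQLite uses || for string concatenation; + coerces text to numbers (yielding 0)

Fix: Use the || operator for string concatenation

Corrected query:
SELECT account || ': ' || kind AS label FROM transactions

Result:
label              
-------------------
ACC-102: fee       
ACC-103: deposit   
ACC-103: payment   
ACC-103: withdrawal
ACC-102: deposit   
ACC-102: withdrawal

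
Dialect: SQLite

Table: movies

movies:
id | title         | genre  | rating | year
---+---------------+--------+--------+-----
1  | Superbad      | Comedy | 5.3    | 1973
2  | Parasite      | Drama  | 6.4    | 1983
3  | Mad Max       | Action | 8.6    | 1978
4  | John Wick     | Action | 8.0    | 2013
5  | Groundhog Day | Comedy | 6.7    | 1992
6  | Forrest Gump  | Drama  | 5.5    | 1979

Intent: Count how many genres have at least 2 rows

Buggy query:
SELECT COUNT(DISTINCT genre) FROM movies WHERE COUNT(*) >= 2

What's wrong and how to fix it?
Bug: COUNT(*) cannot appear in WHERE; the per-group count doesn't exist yet

Fix: Use a subquery that GROUPs and filters with HAVING, then count its rows

Corrected query:
SELECT COUNT(*) FROM (SELECT genre FROM movies GROUP BY genre HAVING COUNT(*) >= 2)

Result:
COUNT(*)
--------
3       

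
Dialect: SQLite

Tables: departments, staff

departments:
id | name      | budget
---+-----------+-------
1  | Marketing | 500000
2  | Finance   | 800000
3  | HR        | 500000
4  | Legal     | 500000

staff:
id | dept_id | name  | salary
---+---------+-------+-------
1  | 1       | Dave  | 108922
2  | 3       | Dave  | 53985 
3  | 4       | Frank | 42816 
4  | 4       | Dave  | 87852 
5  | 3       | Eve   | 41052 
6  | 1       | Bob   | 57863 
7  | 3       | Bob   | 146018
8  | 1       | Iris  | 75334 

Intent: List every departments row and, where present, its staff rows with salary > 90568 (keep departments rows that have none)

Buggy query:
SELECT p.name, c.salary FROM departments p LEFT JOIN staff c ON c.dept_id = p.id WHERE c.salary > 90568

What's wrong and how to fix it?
Bug: A WHERE condition on the right-hand table after LEFT JOIN drops unmatched parents

Fix: Move the right-table condition into the ON clause so unmatched parents are kept

Corrected query:
SELECT p.name, c.salary FROM departments p LEFT JOIN staff c ON c.dept_id = p.id AND c.salary > 90568

Result:
name      | salary
----------+-------
Marketing | 108922
Finance   | NULL  
HR        | 146018
Legal     | NULL  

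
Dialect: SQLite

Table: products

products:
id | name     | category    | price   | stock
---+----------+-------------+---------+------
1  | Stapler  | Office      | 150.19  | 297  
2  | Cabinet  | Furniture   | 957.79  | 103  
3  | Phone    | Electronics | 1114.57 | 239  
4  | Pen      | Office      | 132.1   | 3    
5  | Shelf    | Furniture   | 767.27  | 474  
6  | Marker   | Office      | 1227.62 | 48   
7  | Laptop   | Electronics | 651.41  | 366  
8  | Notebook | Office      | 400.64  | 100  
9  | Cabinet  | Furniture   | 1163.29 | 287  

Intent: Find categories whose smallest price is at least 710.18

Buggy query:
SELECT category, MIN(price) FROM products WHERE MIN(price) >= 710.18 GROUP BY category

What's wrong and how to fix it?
Bug: Aggregates like MIN are computed per group after WHERE runs

Fix: Use HAVING for the per-group MIN condition

Corrected query:
SELECT category, MIN(price) FROM products GROUP BY category HAVING MIN(price) >= 710.18

Result:
category  | MIN(price)
----------+-----------
Furniture | 767.27    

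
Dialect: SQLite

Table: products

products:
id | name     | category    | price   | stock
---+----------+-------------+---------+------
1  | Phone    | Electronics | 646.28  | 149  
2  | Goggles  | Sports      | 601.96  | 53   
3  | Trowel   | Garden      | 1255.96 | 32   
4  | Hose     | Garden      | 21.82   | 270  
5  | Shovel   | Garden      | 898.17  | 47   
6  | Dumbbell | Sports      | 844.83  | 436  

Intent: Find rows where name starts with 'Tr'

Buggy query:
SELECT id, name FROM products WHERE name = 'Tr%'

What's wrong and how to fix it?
Bug: '=' compares the literal string including the % character; pattern matching needs LIKE

Fix: Replace '=' with LIKE so 'Tr%' is treated as a pattern

Corrected query:
SELECT id, name FROM products WHERE name LIKE 'Tr%'

Result:
id | name  
---+-------
3  | Trowel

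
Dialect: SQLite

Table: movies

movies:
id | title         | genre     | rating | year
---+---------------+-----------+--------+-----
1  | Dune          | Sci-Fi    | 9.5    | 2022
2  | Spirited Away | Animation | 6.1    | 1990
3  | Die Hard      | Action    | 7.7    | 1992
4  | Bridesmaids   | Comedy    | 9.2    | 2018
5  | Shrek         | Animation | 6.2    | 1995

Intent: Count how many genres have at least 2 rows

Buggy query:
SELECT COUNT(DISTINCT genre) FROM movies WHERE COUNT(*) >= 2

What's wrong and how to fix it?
Bug: COUNT(*) cannot appear in WHERE; the per-group count doesn't exist yet

Fix: Group first with HAVING COUNT(*) >= 2, then COUNT the resulting groups

Corrected query:
SELECT COUNT(*) FROM (SELECT genre FROM movies GROUP BY genre HAVING COUNT(*) >= 2)

Result:
COUNT(*)
--------
1       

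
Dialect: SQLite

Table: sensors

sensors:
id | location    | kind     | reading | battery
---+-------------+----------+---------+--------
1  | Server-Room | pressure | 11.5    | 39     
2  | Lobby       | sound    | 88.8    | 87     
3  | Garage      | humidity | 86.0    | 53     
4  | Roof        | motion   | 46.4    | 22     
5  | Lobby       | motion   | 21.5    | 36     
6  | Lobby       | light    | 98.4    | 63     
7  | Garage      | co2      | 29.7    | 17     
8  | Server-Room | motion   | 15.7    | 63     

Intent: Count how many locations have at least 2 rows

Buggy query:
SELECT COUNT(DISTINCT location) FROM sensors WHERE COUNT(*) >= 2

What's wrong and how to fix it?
Bug: COUNT(*) cannot appear in WHERE; the per-group count doesn't exist yet

Fix: Group first with HAVING COUNT(*) >= 2, then COUNT the resulting groups

Corrected query:
SELECT COUNT(*) FROM (SELECT location FROM sensors GROUP BY location HAVING COUNT(*) >= 2)

Result:
COUNT(*)
--------
3       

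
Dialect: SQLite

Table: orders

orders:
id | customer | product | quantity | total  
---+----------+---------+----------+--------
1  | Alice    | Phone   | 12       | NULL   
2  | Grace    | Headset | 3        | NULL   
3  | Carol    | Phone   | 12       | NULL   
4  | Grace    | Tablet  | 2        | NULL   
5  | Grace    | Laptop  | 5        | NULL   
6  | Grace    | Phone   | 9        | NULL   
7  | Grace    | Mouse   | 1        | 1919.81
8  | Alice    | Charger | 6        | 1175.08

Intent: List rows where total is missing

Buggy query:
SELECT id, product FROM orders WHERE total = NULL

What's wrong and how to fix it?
Bug: '= NULL' is always unknown in SQL three-valued logic, so no rows match

Fix: Replace '= NULL' with 'IS NULL'

Corrected query:
SELECT id, product FROM orders WHERE total IS NULL

Result:
id | product
---+--------
1  | Phone  
2  | Headset
3  | Phone  
4  | Tablet 
5  | Laptop 
6  | Phone  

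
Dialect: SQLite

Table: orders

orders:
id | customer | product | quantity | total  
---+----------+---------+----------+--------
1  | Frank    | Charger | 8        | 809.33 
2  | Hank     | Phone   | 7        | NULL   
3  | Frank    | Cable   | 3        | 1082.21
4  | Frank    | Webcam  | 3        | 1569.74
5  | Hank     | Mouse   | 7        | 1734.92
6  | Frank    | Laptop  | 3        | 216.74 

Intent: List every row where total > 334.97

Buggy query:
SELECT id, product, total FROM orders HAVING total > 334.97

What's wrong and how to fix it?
Bug: HAVING filters the output of aggregation, but this query has no GROUP BY and no aggregate functions, so SQLite rejects it (HAVING clause on a non-aggregate query); the condition here is per row

Fix: Replace HAVING with WHERE since the condition applies to individual rows

Corrected query:
SELECT id, product, total FROM orders WHERE total > 334.97

Result:
id | product | total  
---+---------+--------
1  | Charger | 809.33 
3  | Cable   | 1082.21
4  | Webcam  | 1569.74
5  | Mouse   | 1734.92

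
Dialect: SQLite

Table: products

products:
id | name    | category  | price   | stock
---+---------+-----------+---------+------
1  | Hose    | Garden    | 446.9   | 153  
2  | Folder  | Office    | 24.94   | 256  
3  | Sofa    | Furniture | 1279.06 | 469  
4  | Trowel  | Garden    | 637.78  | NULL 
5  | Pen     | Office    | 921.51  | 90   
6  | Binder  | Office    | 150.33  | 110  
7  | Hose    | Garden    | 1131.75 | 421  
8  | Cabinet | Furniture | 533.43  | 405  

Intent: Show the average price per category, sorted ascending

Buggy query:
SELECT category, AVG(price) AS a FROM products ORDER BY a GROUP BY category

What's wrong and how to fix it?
Bug: GROUP BY must precede ORDER BY

Fix: Move ORDER BY to the end, after GROUP BY

Corrected query:
SELECT category, AVG(price) AS a FROM products GROUP BY category ORDER BY a

Result:
category  | a         
----------+-----------
Office    | 365.593333
Garden    | 738.81    
Furniture | 906.245   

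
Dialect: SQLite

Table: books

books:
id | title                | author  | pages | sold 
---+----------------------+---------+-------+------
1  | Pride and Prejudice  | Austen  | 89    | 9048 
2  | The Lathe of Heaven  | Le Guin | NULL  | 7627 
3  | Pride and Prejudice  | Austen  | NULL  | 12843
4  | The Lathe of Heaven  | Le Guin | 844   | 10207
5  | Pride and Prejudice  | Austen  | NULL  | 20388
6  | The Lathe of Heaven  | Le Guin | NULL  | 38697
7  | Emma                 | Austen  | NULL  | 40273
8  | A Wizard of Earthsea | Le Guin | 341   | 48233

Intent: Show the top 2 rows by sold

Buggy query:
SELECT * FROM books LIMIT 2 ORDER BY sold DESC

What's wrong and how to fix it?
Bug: ORDER BY cannot follow LIMIT; LIMIT is the final clause

Fix: Sort with ORDER BY, then apply LIMIT

Corrected query:
SELECT * FROM books ORDER BY sold DESC LIMIT 2

Result:
id | title                | author  | pages | sold 
---+----------------------+---------+-------+------
8  | A Wizard of Earthsea | Le Guin | 341   | 48233
7  | Emma                 | Austen  | NULL  | 40273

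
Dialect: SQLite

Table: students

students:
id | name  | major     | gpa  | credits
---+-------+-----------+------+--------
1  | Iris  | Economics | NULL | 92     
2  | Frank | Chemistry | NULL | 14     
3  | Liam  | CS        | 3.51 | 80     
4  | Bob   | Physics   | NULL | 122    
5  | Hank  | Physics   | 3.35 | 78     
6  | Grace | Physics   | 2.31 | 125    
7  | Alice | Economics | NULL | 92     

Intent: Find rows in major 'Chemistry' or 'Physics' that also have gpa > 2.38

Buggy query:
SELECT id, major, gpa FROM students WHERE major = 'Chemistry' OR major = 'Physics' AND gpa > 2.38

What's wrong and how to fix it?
Bug: AND binds tighter than OR, so this parses as major = 'Chemistry' OR (major = 'Physics' AND gpa > 2.38)

Fix: Group the OR with parentheses (or use IN), then AND the threshold

Corrected query:
SELECT id, major, gpa FROM students WHERE (major = 'Chemistry' OR major = 'Physics') AND gpa > 2.38

Result:
id | major   | gpa 
---+---------+-----
5  | Physics | 3.35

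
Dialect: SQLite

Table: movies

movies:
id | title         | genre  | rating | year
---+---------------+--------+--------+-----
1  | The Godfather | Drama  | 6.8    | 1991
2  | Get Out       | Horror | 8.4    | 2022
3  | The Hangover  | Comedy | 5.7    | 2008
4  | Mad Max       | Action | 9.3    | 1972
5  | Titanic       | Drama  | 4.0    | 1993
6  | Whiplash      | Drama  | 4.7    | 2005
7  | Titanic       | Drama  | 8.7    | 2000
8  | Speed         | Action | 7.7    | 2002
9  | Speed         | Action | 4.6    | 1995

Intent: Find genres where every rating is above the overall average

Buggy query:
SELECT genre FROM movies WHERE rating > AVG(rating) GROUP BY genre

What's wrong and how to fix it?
Bug: WHERE evaluates per row before aggregation, so AVG() is unavailable

Fix: Use a subquery for AVG and a HAVING MIN(...) filter so the condition holds for every row in the group

Corrected query:
SELECT genre FROM movies GROUP BY genre HAVING MIN(rating) > (SELECT AVG(rating) FROM movies)

Result:
genre 
------
Horror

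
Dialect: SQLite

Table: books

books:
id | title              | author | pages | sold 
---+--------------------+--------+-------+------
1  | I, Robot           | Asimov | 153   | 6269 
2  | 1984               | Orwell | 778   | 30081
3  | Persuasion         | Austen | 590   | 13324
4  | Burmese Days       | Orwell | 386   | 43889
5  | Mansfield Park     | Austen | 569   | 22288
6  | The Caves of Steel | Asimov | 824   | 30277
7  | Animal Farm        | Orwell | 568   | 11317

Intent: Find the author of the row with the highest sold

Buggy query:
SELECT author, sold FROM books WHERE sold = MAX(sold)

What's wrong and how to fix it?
Bug: MAX(sold) is an aggregate and cannot be used directly in WHERE

Fix: Use a subquery: WHERE sold = (SELECT MAX(sold) FROM books)

Corrected query:
SELECT author, sold FROM books WHERE sold = (SELECT MAX(sold) FROM books)

Result:
author | sold 
-------+------
Orwell | 43889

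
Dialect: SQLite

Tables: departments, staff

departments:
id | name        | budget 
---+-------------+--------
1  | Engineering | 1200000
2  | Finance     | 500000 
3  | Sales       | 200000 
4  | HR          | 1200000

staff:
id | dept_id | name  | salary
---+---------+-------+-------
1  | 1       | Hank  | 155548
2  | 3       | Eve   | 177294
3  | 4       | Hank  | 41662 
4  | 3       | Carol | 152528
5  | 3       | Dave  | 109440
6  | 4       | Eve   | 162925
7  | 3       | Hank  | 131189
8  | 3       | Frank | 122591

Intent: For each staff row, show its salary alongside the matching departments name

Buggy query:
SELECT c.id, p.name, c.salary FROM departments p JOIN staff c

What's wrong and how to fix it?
Bug: Missing join condition: each staff row is matched to all departments rows instead of just its own

Fix: Specify the join condition linking the foreign key to the parent id

Corrected query:
SELECT c.id, p.name, c.salary FROM departments p JOIN staff c ON c.dept_id = p.id

Result:
id | name        | salary
---+-------------+-------
1  | Engineering | 155548
2  | Sales       | 177294
3  | HR          | 41662 
4  | Sales       | 152528
5  | Sales       | 109440
6  | HR          | 162925
7  | Sales       | 131189
8  | Sales       | 122591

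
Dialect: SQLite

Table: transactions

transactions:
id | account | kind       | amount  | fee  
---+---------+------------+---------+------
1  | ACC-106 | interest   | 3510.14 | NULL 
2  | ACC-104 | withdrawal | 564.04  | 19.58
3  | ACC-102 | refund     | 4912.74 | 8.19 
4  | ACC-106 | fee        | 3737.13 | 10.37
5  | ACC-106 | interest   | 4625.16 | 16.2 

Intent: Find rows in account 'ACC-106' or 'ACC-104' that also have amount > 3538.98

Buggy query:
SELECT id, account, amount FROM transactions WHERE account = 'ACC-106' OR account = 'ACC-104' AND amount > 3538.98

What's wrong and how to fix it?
Bug: Without parentheses, AND is evaluated before OR, so the amount filter only applies to the 'ACC-104' branch

Fix: Add parentheses around the OR so the AND applies to both alternatives

Corrected query:
SELECT id, account, amount FROM transactions WHERE (account = 'ACC-106' OR account = 'ACC-104') AND amount > 3538.98

Result:
id | account | amount 
---+---------+--------
4  | ACC-106 | 3737.13
5  | ACC-106 | 4625.16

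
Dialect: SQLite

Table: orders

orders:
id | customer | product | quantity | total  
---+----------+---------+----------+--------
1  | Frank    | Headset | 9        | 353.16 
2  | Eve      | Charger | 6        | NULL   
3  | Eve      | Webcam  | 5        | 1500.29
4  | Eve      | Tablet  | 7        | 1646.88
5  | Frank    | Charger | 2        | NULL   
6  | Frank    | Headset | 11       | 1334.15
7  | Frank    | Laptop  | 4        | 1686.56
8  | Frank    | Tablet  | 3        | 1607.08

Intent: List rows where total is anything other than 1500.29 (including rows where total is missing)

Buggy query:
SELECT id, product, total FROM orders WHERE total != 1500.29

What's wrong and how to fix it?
Bug: 'total != 1500.29' is unknown when total is NULL, so NULL rows are silently excluded

Fix: Add an explicit OR total IS NULL to include the missing-value rows

Corrected query:
SELECT id, product, total FROM orders WHERE total != 1500.29 OR total IS NULL

Result:
id | product | total  
---+---------+--------
1  | Headset | 353.16 
2  | Charger | NULL   
4  | Tablet  | 1646.88
5  | Charger | NULL   
6  | Headset | 1334.15
7  | Laptop  | 1686.56
8  | Tablet  | 1607.08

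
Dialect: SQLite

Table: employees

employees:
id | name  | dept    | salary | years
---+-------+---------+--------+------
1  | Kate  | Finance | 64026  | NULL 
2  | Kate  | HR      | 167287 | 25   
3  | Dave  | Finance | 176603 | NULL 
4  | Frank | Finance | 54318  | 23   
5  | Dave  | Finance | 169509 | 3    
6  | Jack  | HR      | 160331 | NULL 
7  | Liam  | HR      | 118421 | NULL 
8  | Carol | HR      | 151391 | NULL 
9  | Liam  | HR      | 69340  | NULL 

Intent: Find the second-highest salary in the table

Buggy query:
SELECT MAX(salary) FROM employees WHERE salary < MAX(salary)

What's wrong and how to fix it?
Bug: The inner MAX is an aggregate inside WHERE, which is not allowed

Fix: Compute the overall MAX in a subquery, then take MAX of rows below it

Corrected query:
SELECT MAX(salary) FROM employees WHERE salary < (SELECT MAX(salary) FROM employees)

Result:
MAX(salary)
-----------
169509     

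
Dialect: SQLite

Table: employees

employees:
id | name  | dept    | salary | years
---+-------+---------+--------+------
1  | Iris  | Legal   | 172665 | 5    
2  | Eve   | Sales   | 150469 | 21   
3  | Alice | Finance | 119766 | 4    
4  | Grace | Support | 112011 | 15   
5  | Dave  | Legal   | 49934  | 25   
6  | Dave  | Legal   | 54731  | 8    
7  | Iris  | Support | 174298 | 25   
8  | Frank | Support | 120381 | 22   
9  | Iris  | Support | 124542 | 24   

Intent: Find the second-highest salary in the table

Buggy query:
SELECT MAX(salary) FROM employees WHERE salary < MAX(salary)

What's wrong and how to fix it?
Bug: The inner MAX is an aggregate inside WHERE, which is not allowed

Fix: Put the inner MAX in a scalar subquery

Corrected query:
SELECT MAX(salary) FROM employees WHERE salary < (SELECT MAX(salary) FROM employees)

Result:
MAX(salary)
-----------
172665     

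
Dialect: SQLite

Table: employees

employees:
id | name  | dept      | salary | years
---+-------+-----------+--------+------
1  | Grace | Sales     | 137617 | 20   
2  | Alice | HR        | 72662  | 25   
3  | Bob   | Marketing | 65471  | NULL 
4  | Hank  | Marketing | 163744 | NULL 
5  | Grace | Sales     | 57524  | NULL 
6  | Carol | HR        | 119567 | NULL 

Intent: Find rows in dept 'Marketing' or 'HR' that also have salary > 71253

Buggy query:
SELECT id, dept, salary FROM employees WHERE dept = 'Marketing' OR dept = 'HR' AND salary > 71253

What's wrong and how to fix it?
Bug: AND binds tighter than OR, so this parses as dept = 'Marketing' OR (dept = 'HR' AND salary > 71253)

Fix: Add parentheses around the OR so the AND applies to both alternatives

Corrected query:
SELECT id, dept, salary FROM employees WHERE (dept = 'Marketing' OR dept = 'HR') AND salary > 71253

Result:
id | dept      | salary
---+-----------+-------
2  | HR        | 72662 
4  | Marketing | 163744
6  | HR        | 119567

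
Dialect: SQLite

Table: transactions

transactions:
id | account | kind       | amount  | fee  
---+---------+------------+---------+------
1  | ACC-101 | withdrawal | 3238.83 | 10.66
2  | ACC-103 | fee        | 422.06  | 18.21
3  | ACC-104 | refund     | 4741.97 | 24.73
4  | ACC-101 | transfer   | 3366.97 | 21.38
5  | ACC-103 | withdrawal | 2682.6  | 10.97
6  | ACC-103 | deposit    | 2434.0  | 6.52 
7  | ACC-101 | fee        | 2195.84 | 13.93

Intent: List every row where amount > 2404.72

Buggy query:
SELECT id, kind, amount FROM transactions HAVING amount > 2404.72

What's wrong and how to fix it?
Bug: HAVING filters the output of aggregation, but this query has no GROUP BY and no aggregate functions, so SQLite rejects it (HAVING clause on a non-aggregate query); the condition here is per row

Fix: Use WHERE for row-level filtering

Corrected query:
SELECT id, kind, amount FROM transactions WHERE amount > 2404.72

Result:
id | kind       | amount 
---+------------+--------
1  | withdrawal | 3238.83
3  | refund     | 4741.97
4  | transfer   | 3366.97
5  | withdrawal | 2682.6 
6  | deposit    | 2434   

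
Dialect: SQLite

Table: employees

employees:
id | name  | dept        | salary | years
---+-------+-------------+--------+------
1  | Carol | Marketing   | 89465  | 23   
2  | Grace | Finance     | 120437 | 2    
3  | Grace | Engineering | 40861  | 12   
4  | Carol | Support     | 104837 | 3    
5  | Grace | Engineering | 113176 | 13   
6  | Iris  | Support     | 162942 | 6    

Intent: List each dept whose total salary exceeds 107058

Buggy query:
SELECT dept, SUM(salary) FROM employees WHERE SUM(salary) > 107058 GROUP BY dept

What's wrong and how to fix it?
Bug: SUM(salary) is an aggregate, but WHERE filters rows before aggregation

Fix: Use HAVING (which filters groups after aggregation) instead of WHERE

Corrected query:
SELECT dept, SUM(salary) FROM employees GROUP BY dept HAVING SUM(salary) > 107058

Result:
dept        | SUM(salary)
------------+------------
Engineering | 154037     
Finance     | 120437     
Support     | 267779     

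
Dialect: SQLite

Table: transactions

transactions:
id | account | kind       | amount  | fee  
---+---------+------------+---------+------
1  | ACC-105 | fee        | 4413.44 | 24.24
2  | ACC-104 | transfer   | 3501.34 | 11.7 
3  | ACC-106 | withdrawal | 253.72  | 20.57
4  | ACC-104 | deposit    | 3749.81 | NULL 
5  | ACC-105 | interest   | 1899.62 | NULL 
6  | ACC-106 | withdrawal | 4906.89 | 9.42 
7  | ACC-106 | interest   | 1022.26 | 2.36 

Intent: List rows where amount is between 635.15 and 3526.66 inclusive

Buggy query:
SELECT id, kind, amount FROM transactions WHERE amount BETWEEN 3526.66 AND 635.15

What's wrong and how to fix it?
Bug: BETWEEN expects the lower bound first; with 3526.66 AND 635.15 the range is empty

Fix: Swap the bounds so the smaller value comes first

Corrected query:
SELECT id, kind, amount FROM transactions WHERE amount BETWEEN 635.15 AND 3526.66

Result:
id | kind     | amount 
---+----------+--------
2  | transfer | 3501.34
5  | interest | 1899.62
7  | interest | 1022.26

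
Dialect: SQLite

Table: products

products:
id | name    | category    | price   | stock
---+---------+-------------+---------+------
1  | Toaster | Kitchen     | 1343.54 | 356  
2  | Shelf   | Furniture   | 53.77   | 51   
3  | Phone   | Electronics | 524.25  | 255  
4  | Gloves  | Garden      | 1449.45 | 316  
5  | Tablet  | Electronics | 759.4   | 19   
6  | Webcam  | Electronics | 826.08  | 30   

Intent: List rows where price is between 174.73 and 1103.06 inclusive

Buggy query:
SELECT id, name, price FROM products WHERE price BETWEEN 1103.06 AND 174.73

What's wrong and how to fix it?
Bug: The bounds are reversed; BETWEEN a AND b requires a <= b to match anything

Fix: Write BETWEEN 174.73 AND 1103.06

Corrected query:
SELECT id, name, price FROM products WHERE price BETWEEN 174.73 AND 1103.06

Result:
id | name   | price 
---+--------+-------
3  | Phone  | 524.25
5  | Tablet | 759.4 
6  | Webcam | 826.08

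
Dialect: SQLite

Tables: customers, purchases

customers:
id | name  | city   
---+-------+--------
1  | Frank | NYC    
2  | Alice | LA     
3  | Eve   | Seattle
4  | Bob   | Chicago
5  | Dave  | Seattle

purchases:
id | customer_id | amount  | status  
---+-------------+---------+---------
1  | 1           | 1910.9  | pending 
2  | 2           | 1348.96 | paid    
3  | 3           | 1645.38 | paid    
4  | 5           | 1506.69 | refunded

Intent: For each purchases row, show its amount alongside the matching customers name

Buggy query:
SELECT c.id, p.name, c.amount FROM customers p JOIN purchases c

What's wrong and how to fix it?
Bug: Missing join condition: each purchases row is matched to all customers rows instead of just its own

Fix: Add ON c.customer_id = p.id to the JOIN

Corrected query:
SELECT c.id, p.name, c.amount FROM customers p JOIN purchases c ON c.customer_id = p.id

Result:
id | name  | amount 
---+-------+--------
1  | Frank | 1910.9 
2  | Alice | 1348.96
3  | Eve   | 1645.38
4  | Dave  | 1506.69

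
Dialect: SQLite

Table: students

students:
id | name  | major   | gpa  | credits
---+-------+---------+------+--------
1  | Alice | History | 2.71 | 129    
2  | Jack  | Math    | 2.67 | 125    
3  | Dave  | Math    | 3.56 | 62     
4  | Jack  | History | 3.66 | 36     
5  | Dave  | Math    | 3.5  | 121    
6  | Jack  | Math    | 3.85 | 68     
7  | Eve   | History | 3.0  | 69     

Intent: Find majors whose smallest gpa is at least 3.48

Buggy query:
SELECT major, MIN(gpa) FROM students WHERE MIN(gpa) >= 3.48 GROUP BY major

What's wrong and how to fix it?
Bug: MIN() in WHERE is a misuse of aggregate

Fix: Use HAVING for the per-group MIN condition

Corrected query:
SELECT major, MIN(gpa) FROM students GROUP BY major HAVING MIN(gpa) >= 3.48

Result:
(no rows)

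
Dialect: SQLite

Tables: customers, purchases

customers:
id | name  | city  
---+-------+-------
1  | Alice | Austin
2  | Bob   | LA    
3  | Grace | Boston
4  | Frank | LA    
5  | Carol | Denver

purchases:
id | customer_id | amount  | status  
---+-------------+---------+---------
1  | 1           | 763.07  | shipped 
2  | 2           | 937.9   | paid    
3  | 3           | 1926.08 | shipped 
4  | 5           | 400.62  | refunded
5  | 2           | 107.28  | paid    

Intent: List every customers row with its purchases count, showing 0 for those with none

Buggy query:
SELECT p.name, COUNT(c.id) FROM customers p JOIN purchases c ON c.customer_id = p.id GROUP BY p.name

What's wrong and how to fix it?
Bug: INNER JOIN drops customers rows that have no matching purchases rows

Fix: Switch to LEFT JOIN to retain unmatched parent rows

Corrected query:
SELECT p.name, COUNT(c.id) FROM customers p LEFT JOIN purchases c ON c.customer_id = p.id GROUP BY p.name

Result:
name  | COUNT(c.id)
------+------------
Alice | 1          
Bob   | 2          
Carol | 1          
Frank | 0          
Grace | 1          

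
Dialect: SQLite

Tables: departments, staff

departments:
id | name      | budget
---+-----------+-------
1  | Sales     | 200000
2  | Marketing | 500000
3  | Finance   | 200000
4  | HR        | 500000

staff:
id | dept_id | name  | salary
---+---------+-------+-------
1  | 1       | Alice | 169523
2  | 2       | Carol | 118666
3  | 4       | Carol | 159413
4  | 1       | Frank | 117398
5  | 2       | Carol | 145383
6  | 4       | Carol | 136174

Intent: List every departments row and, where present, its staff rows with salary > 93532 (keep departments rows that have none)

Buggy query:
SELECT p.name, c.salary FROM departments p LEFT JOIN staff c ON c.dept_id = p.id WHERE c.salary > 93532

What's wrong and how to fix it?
Bug: A WHERE condition on the right-hand table after LEFT JOIN drops unmatched parents

Fix: Move the right-table condition into the ON clause so unmatched parents are kept

Corrected query:
SELECT p.name, c.salary FROM departments p LEFT JOIN staff c ON c.dept_id = p.id AND c.salary > 93532

Result:
name      | salary
----------+-------
Sales     | 117398
Sales     | 169523
Marketing | 118666
Marketing | 145383
Finance   | NULL  
HR        | 136174
HR        | 159413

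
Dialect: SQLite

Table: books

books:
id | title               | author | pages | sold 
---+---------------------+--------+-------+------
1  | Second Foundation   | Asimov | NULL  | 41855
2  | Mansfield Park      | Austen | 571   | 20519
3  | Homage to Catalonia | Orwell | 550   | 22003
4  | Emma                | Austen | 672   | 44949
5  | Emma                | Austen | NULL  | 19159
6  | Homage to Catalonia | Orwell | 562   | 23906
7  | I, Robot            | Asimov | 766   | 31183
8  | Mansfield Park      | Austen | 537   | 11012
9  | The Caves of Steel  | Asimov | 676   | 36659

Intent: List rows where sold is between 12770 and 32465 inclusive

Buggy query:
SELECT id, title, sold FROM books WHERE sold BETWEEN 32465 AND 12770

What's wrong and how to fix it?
Bug: BETWEEN expects the lower bound first; with 32465 AND 12770 the range is empty

Fix: Swap the bounds so the smaller value comes first

Corrected query:
SELECT id, title, sold FROM books WHERE sold BETWEEN 12770 AND 32465

Result:
id | title               | sold 
---+---------------------+------
2  | Mansfield Park      | 20519
3  | Homage to Catalonia | 22003
5  | Emma                | 19159
6  | Homage to Catalonia | 23906
7  | I, Robot            | 31183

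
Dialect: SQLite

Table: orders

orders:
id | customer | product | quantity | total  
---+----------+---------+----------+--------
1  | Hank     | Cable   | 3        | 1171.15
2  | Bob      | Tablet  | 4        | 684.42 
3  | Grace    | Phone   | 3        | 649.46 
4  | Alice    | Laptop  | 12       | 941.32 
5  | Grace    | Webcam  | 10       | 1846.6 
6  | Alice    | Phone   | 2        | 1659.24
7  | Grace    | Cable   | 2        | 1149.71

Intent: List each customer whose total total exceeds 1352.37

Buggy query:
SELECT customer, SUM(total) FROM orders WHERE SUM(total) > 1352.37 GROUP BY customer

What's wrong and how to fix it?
Bug: Aggregate functions cannot appear in a WHERE clause

Fix: Use HAVING (which filters groups after aggregation) instead of WHERE

Corrected query:
SELECT customer, SUM(total) FROM orders GROUP BY customer HAVING SUM(total) > 1352.37

Result:
customer | SUM(total)
---------+-----------
Alice    | 2600.56   
Grace    | 3645.77   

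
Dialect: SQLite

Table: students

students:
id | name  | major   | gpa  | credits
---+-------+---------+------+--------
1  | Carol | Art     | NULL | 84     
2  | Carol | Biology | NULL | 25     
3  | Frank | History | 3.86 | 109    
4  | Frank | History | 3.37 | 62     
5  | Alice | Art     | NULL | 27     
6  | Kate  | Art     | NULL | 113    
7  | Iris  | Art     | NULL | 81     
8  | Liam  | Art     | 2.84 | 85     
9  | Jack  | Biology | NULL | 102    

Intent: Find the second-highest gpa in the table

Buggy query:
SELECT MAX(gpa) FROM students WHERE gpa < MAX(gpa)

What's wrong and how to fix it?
Bug: MAX(gpa) on the right of the comparison is an aggregate-in-WHERE error

Fix: Compute the overall MAX in a subquery, then take MAX of rows below it

Corrected query:
SELECT MAX(gpa) FROM students WHERE gpa < (SELECT MAX(gpa) FROM students)

Result:
MAX(gpa)
--------
3.37    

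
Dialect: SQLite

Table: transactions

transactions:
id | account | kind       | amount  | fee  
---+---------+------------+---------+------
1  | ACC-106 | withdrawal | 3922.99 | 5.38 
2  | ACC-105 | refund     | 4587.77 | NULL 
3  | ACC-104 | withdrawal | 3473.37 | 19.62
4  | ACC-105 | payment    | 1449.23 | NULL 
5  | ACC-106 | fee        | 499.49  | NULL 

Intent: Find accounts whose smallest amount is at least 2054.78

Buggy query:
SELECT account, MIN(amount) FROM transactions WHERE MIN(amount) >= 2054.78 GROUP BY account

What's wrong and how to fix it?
Bug: Aggregates like MIN are computed per group after WHERE runs

Fix: Use HAVING for the per-group MIN condition

Corrected query:
SELECT account, MIN(amount) FROM transactions GROUP BY account HAVING MIN(amount) >= 2054.78

Result:
account | MIN(amount)
--------+------------
ACC-104 | 3473.37    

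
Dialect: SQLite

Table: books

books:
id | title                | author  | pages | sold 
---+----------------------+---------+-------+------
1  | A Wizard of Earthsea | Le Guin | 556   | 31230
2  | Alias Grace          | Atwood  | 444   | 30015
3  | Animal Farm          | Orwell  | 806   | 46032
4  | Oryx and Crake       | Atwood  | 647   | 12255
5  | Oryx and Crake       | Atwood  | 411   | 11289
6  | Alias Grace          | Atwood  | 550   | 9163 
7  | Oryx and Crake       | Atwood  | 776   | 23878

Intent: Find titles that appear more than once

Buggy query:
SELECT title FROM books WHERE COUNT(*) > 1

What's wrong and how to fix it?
Bug: COUNT(*) is an aggregate and cannot be used in WHERE

Fix: GROUP BY title, then filter groups with HAVING COUNT(*) > 1

Corrected query:
SELECT title FROM books GROUP BY title HAVING COUNT(*) > 1

Result:
title         
--------------
Alias Grace   
Oryx and Crake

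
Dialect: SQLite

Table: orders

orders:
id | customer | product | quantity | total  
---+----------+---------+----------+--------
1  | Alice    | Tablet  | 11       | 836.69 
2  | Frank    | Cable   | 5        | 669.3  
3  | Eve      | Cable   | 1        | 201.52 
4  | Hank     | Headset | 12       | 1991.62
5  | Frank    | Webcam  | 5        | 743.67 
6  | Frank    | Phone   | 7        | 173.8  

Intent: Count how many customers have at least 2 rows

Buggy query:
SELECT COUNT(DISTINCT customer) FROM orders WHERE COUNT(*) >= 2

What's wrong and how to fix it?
Bug: COUNT(*) cannot appear in WHERE; the per-group count doesn't exist yet

Fix: Group first with HAVING COUNT(*) >= 2, then COUNT the resulting groups

Corrected query:
SELECT COUNT(*) FROM (SELECT customer FROM orders GROUP BY customer HAVING COUNT(*) >= 2)

Result:
COUNT(*)
--------
1       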